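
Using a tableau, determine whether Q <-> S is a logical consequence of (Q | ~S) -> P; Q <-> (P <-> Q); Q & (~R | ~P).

Initial set: {((Q | ~S) -> P); (Q <-> (P <-> Q)); (Q & (~R | ~P)); ~(Q <-> S)}.
(Q & (~R | ~P)): α-rule — add Q, (~R | ~P).
((Q | ~S) -> P): β-rule — branch into ~(Q | ~S)  //  P.
  branch 1 (add ~(Q | ~S)):
    ~(Q | ~S): α-rule — add ~Q, ~~S.
    × closes — contains both Q and ~Q.
  branch 2 (add P):
    (Q <-> (P <-> Q)): β-rule — branch into Q, (P <-> Q)  //  ~Q, ~(P <-> Q).
      branch 2.1 (add Q, (P <-> Q)):
        ~(Q <-> S): β-rule — branch into Q, ~S  //  ~Q, S.
          branch 2.1.1 (add Q, ~S):
            (~R | ~P): β-rule — branch into ~R  //  ~P.
              branch 2.1.1.1 (add ~R):
                (P <-> Q): β-rule — branch into P, Q  //  ~P, ~Q.
                  branch 2.1.1.1.1 (add P, Q):
                    ○ open, literals {P=true, Q=true, R=false, S=false}.
                  branch 2.1.1.1.2 (add ~P, ~Q):
                    × closes — contains both P and ~P.
              branch 2.1.1.2 (add ~P):
                × closes — contains both P and ~P.
          branch 2.1.2 (add ~Q, S):
            × closes — contains both Q and ~Q.
      branch 2.2 (add ~Q, ~(P <-> Q)):
        × closes — contains both Q and ~Q.
5 branches closed, 1 open.
An open branch gives a countermodel: P=true, Q=true, R=false, S=false (unmentioned atoms arbitrary); the premises hold there but the conclusion fails.

No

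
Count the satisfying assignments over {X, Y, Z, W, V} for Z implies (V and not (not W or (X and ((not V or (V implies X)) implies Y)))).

19

Initial set: {(Z implies (V and not (not W or (X and ((not V or (V implies X)) implies Y)))))}.
(Z implies (V and not (not W or (X and ((not V or (V implies X)) implies Y))))): β-rule — branch into not Z  //  (V and not (not W or (X and ((not V or (V implies X)) implies Y)))).
  branch 1 (add not Z):
    ○ open, literals {Z=false}.
  branch 2 (add (V and not (not W or (X and ((not V or (V implies X)) implies Y))))):
    (V and not (not W or (X and ((not V or (V implies X)) implies Y)))): α-rule — add V, not (not W or (X and ((not V or (V implies X)) implies Y))).
    not (not W or (X and ((not V or (V implies X)) implies Y))): α-rule — add not not W, not (X and ((not V or (V implies X)) implies Y)).
    not (X and ((not V or (V implies X)) implies Y)): β-rule — branch into not X  //  not ((not V or (V implies X)) implies Y).
      branch 2.1 (add not X):
        ○ open, literals {V=true, W=true, X=false}.
      branch 2.2 (add not ((not V or (V implies X)) implies Y)):
        not ((not V or (V implies X)) implies Y): α-rule — add (not V or (V implies X)), not Y.
        (not V or (V implies X)): β-rule — branch into not V  //  (V implies X).
          branch 2.2.1 (add not V):
            × closes — contains both V and not V.
          branch 2.2.2 (add (V implies X)):
            (V implies X): β-rule — branch into not V  //  X.
              branch 2.2.2.1 (add not V):
                × closes — contains both V and not V.
              branch 2.2.2.2 (add X):
                ○ open, literals {V=true, W=true, X=true, Y=false}.
2 branches closed, 3 open.
Each open branch fixes some atoms; the unmentioned ones are free. Counting distinct full assignments: branch {Z=false} (X, Y, W, V) contributes 16 new; branch {V=true, W=true, X=false} (Y, Z) contributes 2 new; branch {V=true, W=true, X=true, Y=false} (Z) contributes 1 new. Total: 19.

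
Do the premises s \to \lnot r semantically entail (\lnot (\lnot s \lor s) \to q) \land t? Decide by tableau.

No

Initial set: {(s \to \lnot r); \lnot ((\lnot (\lnot s \lor s) \to q) \land t)}.
(s \to \lnot r): β-rule — branch into \lnot s  //  \lnot r.
  branch 1 (add \lnot s):
    \lnot ((\lnot (\lnot s \lor s) \to q) \land t): β-rule — branch into \lnot (\lnot (\lnot s \lor s) \to q)  //  \lnot t.
      branch 1.1 (add \lnot (\lnot (\lnot s \lor s) \to q)):
        \lnot (\lnot (\lnot s \lor s) \to q): α-rule — add \lnot (\lnot s \lor s), \lnot q.
        \lnot (\lnot s \lor s): α-rule — add \lnot \lnot s, \lnot s.
        × closes — contains both s and \lnot s.
      branch 1.2 (add \lnot t):
        ○ open, literals {s=F, t=F}.
  branch 2 (add \lnot r):
    \lnot ((\lnot (\lnot s \lor s) \to q) \land t): β-rule — branch into \lnot (\lnot (\lnot s \lor s) \to q)  //  \lnot t.
      branch 2.1 (add \lnot (\lnot (\lnot s \lor s) \to q)):
        \lnot (\lnot (\lnot s \lor s) \to q): α-rule — add \lnot (\lnot s \lor s), \lnot q.
        \lnot (\lnot s \lor s): α-rule — add \lnot \lnot s, \lnot s.
        × closes — contains both s and \lnot s.
      branch 2.2 (add \lnot t):
        ○ open, literals {r=F, t=F}.
2 branches closed, 2 open.
An open branch gives a countermodel: s=F, t=F (unmentioned atoms arbitrary); the premises hold there but the conclusion fails.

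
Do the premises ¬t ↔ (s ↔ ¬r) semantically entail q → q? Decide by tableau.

Initial set: {(¬t ↔ (s ↔ ¬r)); ¬(q → q)}.
¬(q → q): α-rule — add q, ¬q.
× closes — contains both q and ¬q.
All 1 branch closes.
Every branch closed, so the premises entail the conclusion.

Yes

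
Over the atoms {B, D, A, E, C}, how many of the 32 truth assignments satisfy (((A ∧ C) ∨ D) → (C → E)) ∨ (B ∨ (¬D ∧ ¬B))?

Initial set: {((((A ∧ C) ∨ D) → (C → E)) ∨ (B ∨ (¬D ∧ ¬B)))}.
((((A ∧ C) ∨ D) → (C → E)) ∨ (B ∨ (¬D ∧ ¬B))): β-rule — branch into (((A ∧ C) ∨ D) → (C → E))  //  (B ∨ (¬D ∧ ¬B)).
  branch 1 (add (((A ∧ C) ∨ D) → (C → E))):
    (((A ∧ C) ∨ D) → (C → E)): β-rule — branch into ¬((A ∧ C) ∨ D)  //  (C → E).
      branch 1.1 (add ¬((A ∧ C) ∨ D)):
        ¬((A ∧ C) ∨ D): α-rule — add ¬(A ∧ C), ¬D.
        ¬(A ∧ C): β-rule — branch into ¬A  //  ¬C.
          branch 1.1.1 (add ¬A):
            ○ open, literals {A=F, D=F}.
          branch 1.1.2 (add ¬C):
            ○ open, literals {C=F, D=F}.
      branch 1.2 (add (C → E)):
        (C → E): β-rule — branch into ¬C  //  E.
          branch 1.2.1 (add ¬C):
            ○ open, literals {C=F}.
          branch 1.2.2 (add E):
            ○ open, literals {E=T}.
  branch 2 (add (B ∨ (¬D ∧ ¬B))):
    (B ∨ (¬D ∧ ¬B)): β-rule — branch into B  //  (¬D ∧ ¬B).
      branch 2.1 (add B):
        ○ open, literals {B=T}.
      branch 2.2 (add (¬D ∧ ¬B)):
        (¬D ∧ ¬B): α-rule — add ¬D, ¬B.
        ○ open, literals {B=F, D=F}.
0 branches closed, 6 open.
Each open branch fixes some atoms; the unmentioned ones are free. Counting distinct full assignments: branch {A=F, D=F} (B, E, C) contributes 8 new; branch {C=F, D=F} (B, A, E) contributes 4 new; branch {C=F} (B, D, A, E) contributes 8 new; branch {E=T} (B, D, A, C) contributes 6 new; branch {B=T} (D, A, E, C) contributes 3 new; branch {B=F, D=F} (A, E, C) contributes 1 new. Total: 30.

30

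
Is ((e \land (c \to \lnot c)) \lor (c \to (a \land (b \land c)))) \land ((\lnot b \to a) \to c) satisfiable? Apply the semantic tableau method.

Initial set: {(((e \land (c \to \lnot c)) \lor (c \to (a \land (b \land c)))) \land ((\lnot b \to a) \to c))}.
(((e \land (c \to \lnot c)) \lor (c \to (a \land (b \land c)))) \land ((\lnot b \to a) \to c)): α-rule — add ((e \land (c \to \lnot c)) \lor (c \to (a \land (b \land c)))), ((\lnot b \to a) \to c).
((e \land (c \to \lnot c)) \lor (c \to (a \land (b \land c)))): β-rule — branch into (e \land (c \to \lnot c))  //  (c \to (a \land (b \land c))).
  branch 1 (add (e \land (c \to \lnot c))):
    (e \land (c \to \lnot c)): α-rule — add e, (c \to \lnot c).
    ((\lnot b \to a) \to c): β-rule — branch into \lnot (\lnot b \to a)  //  c.
      branch 1.1 (add \lnot (\lnot b \to a)):
        \lnot (\lnot b \to a): α-rule — add \lnot b, \lnot a.
        (c \to \lnot c): β-rule — branch into \lnot c  //  \lnot c.
          branch 1.1.1 (add \lnot c):
            ○ open, literals {a=0, b=0, c=0, e=1}.
          branch 1.1.2 (add \lnot c):
            ○ open, literals {a=0, b=0, c=0, e=1}.
      branch 1.2 (add c):
        (c \to \lnot c): β-rule — branch into \lnot c  //  \lnot c.
          branch 1.2.1 (add \lnot c):
            × closes — contains both c and \lnot c.
          branch 1.2.2 (add \lnot c):
            × closes — contains both c and \lnot c.
  branch 2 (add (c \to (a \land (b \land c)))):
    ((\lnot b \to a) \to c): β-rule — branch into \lnot (\lnot b \to a)  //  c.
      branch 2.1 (add \lnot (\lnot b \to a)):
        \lnot (\lnot b \to a): α-rule — add \lnot b, \lnot a.
        (c \to (a \land (b \land c))): β-rule — branch into \lnot c  //  (a \land (b \land c)).
          branch 2.1.1 (add \lnot c):
            ○ open, literals {a=0, b=0, c=0}.
          branch 2.1.2 (add (a \land (b \land c))):
            (a \land (b \land c)): α-rule — add a, (b \land c).
            × closes — contains both a and \lnot a.
      branch 2.2 (add c):
        (c \to (a \land (b \land c))): β-rule — branch into \lnot c  //  (a \land (b \land c)).
          branch 2.2.1 (add \lnot c):
            × closes — contains both c and \lnot c.
          branch 2.2.2 (add (a \land (b \land c))):
            (a \land (b \land c)): α-rule — add a, (b \land c).
            (b \land c): α-rule — add b, c.
            ○ open, literals {a=1, b=1, c=1}.
4 branches closed, 4 open.
An open branch gives a satisfying assignment: a=0, b=0, c=0, e=1.

Satisfiable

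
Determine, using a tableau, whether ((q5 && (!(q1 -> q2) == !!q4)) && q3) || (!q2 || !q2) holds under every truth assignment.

Not valid

Assume the negation and expand:
Initial set: {!(((q5 && (!(q1 -> q2) == !!q4)) && q3) || (!q2 || !q2))}.
!(((q5 && (!(q1 -> q2) == !!q4)) && q3) || (!q2 || !q2)): α-rule — add !((q5 && (!(q1 -> q2) == !!q4)) && q3), !(!q2 || !q2).
!(!q2 || !q2): α-rule — add !!q2, !!q2.
!((q5 && (!(q1 -> q2) == !!q4)) && q3): β-rule — branch into !(q5 && (!(q1 -> q2) == !!q4))  //  !q3.
  branch 1 (add !(q5 && (!(q1 -> q2) == !!q4))):
    !(q5 && (!(q1 -> q2) == !!q4)): β-rule — branch into !q5  //  !(!(q1 -> q2) == !!q4).
      branch 1.1 (add !q5):
        ○ open, literals {q2=1, q5=0}.
      branch 1.2 (add !(!(q1 -> q2) == !!q4)):
        !(!(q1 -> q2) == !!q4): β-rule — branch into !(q1 -> q2), !!!q4  //  !!(q1 -> q2), !!q4.
          branch 1.2.1 (add !(q1 -> q2), !!!q4):
            !(q1 -> q2): α-rule — add q1, !q2.
            × closes — contains both q2 and !q2.
          branch 1.2.2 (add !!(q1 -> q2), !!q4):
            !!q4: drop double negation, giving q4.
            !!(q1 -> q2): β-rule — branch into !q1  //  q2.
              branch 1.2.2.1 (add !q1):
                ○ open, literals {q1=0, q2=1, q4=1}.
              branch 1.2.2.2 (add q2):
                ○ open, literals {q2=1, q4=1}.
  branch 2 (add !q3):
    ○ open, literals {q2=1, q3=0}.
1 branch closed, 4 open.
An open branch gives a countermodel: q2=1, q5=0 (unmentioned atoms arbitrary); under it the original formula is false.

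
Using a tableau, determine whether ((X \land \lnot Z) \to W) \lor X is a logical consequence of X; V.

Initial set: {T X; T V; F (((X \land \lnot Z) \to W) \lor X)}.
F (((X \land \lnot Z) \to W) \lor X): α-rule — add F ((X \land \lnot Z) \to W), F X.
× closes — contains both X and \lnot X.
All 1 branch closes.
Every branch closed, so the premises entail the conclusion.

Yes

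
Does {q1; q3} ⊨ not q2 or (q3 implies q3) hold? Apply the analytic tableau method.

Yes

Initial set: {q1; q3; not (not q2 or (q3 implies q3))}.
not (not q2 or (q3 implies q3)): α-rule — add not not q2, not (q3 implies q3).
not (q3 implies q3): α-rule — add q3, not q3.
× closes — contains both q3 and not q3.
All 1 branch closes.
Every branch closed, so the premises entail the conclusion.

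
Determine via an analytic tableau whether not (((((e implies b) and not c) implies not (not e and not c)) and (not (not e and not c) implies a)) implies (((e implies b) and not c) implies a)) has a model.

Initial set: {T not (((((e implies b) and not c) implies not (not e and not c)) and (not (not e and not c) implies a)) implies (((e implies b) and not c) implies a))}.
T not (((((e implies b) and not c) implies not (not e and not c)) and (not (not e and not c) implies a)) implies (((e implies b) and not c) implies a)): α-rule — add T ((((e implies b) and not c) implies not (not e and not c)) and (not (not e and not c) implies a)), F (((e implies b) and not c) implies a).
T ((((e implies b) and not c) implies not (not e and not c)) and (not (not e and not c) implies a)): α-rule — add T (((e implies b) and not c) implies not (not e and not c)), T (not (not e and not c) implies a).
F (((e implies b) and not c) implies a): α-rule — add T ((e implies b) and not c), F a.
T ((e implies b) and not c): α-rule — add T (e implies b), T not c.
T (((e implies b) and not c) implies not (not e and not c)): β-rule — branch into F ((e implies b) and not c)  //  T not (not e and not c).
  branch 1 (add F ((e implies b) and not c)):
    T (not (not e and not c) implies a): β-rule — branch into F not (not e and not c)  //  T a.
      branch 1.1 (add F not (not e and not c)):
        F not (not e and not c): α-rule — add T not e, T not c.
        T (e implies b): β-rule — branch into F e  //  T b.
          branch 1.1.1 (add F e):
            F ((e implies b) and not c): β-rule — branch into F (e implies b)  //  F not c.
              branch 1.1.1.1 (add F (e implies b)):
                F (e implies b): α-rule — add T e, F b.
                × closes — contains both e and not e.
              branch 1.1.1.2 (add F not c):
                × closes — contains both c and not c.
          branch 1.1.2 (add T b):
            F ((e implies b) and not c): β-rule — branch into F (e implies b)  //  F not c.
              branch 1.1.2.1 (add F (e implies b)):
                F (e implies b): α-rule — add T e, F b.
                × closes — contains both e and not e.
              branch 1.1.2.2 (add F not c):
                × closes — contains both c and not c.
      branch 1.2 (add T a):
        × closes — contains both a and not a.
  branch 2 (add T not (not e and not c)):
    T (not (not e and not c) implies a): β-rule — branch into F not (not e and not c)  //  T a.
      branch 2.1 (add F not (not e and not c)):
        F not (not e and not c): α-rule — add T not e, T not c.
        T (e implies b): β-rule — branch into F e  //  T b.
          branch 2.1.1 (add F e):
            T not (not e and not c): β-rule — branch into F not e  //  F not c.
              branch 2.1.1.1 (add F not e):
                × closes — contains both e and not e.
              branch 2.1.1.2 (add F not c):
                × closes — contains both c and not c.
          branch 2.1.2 (add T b):
            T not (not e and not c): β-rule — branch into F not e  //  F not c.
              branch 2.1.2.1 (add F not e):
                × closes — contains both e and not e.
              branch 2.1.2.2 (add F not c):
                × closes — contains both c and not c.
      branch 2.2 (add T a):
        × closes — contains both a and not a.
All 10 branches close.
Every branch closed; the formula is unsatisfiable.

Unsatisfiable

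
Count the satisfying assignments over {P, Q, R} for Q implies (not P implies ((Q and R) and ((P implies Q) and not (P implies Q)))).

Initial set: {(Q implies (not P implies ((Q and R) and ((P implies Q) and not (P implies Q)))))}.
(Q implies (not P implies ((Q and R) and ((P implies Q) and not (P implies Q))))): β-rule — branch into not Q  //  (not P implies ((Q and R) and ((P implies Q) and not (P implies Q)))).
  branch 1 (add not Q):
    ○ open, literals {Q=F}.
  branch 2 (add (not P implies ((Q and R) and ((P implies Q) and not (P implies Q))))):
    (not P implies ((Q and R) and ((P implies Q) and not (P implies Q)))): β-rule — branch into not not P  //  ((Q and R) and ((P implies Q) and not (P implies Q))).
      branch 2.1 (add not not P):
        ○ open, literals {P=T}.
      branch 2.2 (add ((Q and R) and ((P implies Q) and not (P implies Q)))):
        ((Q and R) and ((P implies Q) and not (P implies Q))): α-rule — add (Q and R), ((P implies Q) and not (P implies Q)).
        (Q and R): α-rule — add Q, R.
        ((P implies Q) and not (P implies Q)): α-rule — add (P implies Q), not (P implies Q).
        not (P implies Q): α-rule — add P, not Q.
        × closes — contains both Q and not Q.
1 branch closed, 2 open.
Each open branch fixes some atoms; the unmentioned ones are free. Counting distinct full assignments: branch {Q=F} (P, R) contributes 4 new; branch {P=T} (Q, R) contributes 2 new. Total: 6.

6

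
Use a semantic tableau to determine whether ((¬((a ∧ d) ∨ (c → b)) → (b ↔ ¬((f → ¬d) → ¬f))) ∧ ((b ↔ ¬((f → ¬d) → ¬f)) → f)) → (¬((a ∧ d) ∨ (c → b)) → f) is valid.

Assume the negation and expand:
Initial set: {¬(((¬((a ∧ d) ∨ (c → b)) → (b ↔ ¬((f → ¬d) → ¬f))) ∧ ((b ↔ ¬((f → ¬d) → ¬f)) → f)) → (¬((a ∧ d) ∨ (c → b)) → f))}.
¬(((¬((a ∧ d) ∨ (c → b)) → (b ↔ ¬((f → ¬d) → ¬f))) ∧ ((b ↔ ¬((f → ¬d) → ¬f)) → f)) → (¬((a ∧ d) ∨ (c → b)) → f)): α-rule — add ((¬((a ∧ d) ∨ (c → b)) → (b ↔ ¬((f → ¬d) → ¬f))) ∧ ((b ↔ ¬((f → ¬d) → ¬f)) → f)), ¬(¬((a ∧ d) ∨ (c → b)) → f).
((¬((a ∧ d) ∨ (c → b)) → (b ↔ ¬((f → ¬d) → ¬f))) ∧ ((b ↔ ¬((f → ¬d) → ¬f)) → f)): α-rule — add (¬((a ∧ d) ∨ (c → b)) → (b ↔ ¬((f → ¬d) → ¬f))), ((b ↔ ¬((f → ¬d) → ¬f)) → f).
¬(¬((a ∧ d) ∨ (c → b)) → f): α-rule — add ¬((a ∧ d) ∨ (c → b)), ¬f.
¬((a ∧ d) ∨ (c → b)): α-rule — add ¬(a ∧ d), ¬(c → b).
¬(c → b): α-rule — add c, ¬b.
(¬((a ∧ d) ∨ (c → b)) → (b ↔ ¬((f → ¬d) → ¬f))): β-rule — branch into ¬¬((a ∧ d) ∨ (c → b))  //  (b ↔ ¬((f → ¬d) → ¬f)).
  branch 1 (add ¬¬((a ∧ d) ∨ (c → b))):
    ((b ↔ ¬((f → ¬d) → ¬f)) → f): β-rule — branch into ¬(b ↔ ¬((f → ¬d) → ¬f))  //  f.
      branch 1.1 (add ¬(b ↔ ¬((f → ¬d) → ¬f))):
        ¬(a ∧ d): β-rule — branch into ¬a  //  ¬d.
          branch 1.1.1 (add ¬a):
            ¬¬((a ∧ d) ∨ (c → b)): β-rule — branch into (a ∧ d)  //  (c → b).
              branch 1.1.1.1 (add (a ∧ d)):
                (a ∧ d): α-rule — add a, d.
                × closes — contains both a and ¬a.
              branch 1.1.1.2 (add (c → b)):
                ¬(b ↔ ¬((f → ¬d) → ¬f)): β-rule — branch into b, ¬¬((f → ¬d) → ¬f)  //  ¬b, ¬((f → ¬d) → ¬f).
                  branch 1.1.1.2.1 (add b, ¬¬((f → ¬d) → ¬f)):
                    × closes — contains both b and ¬b.
                  branch 1.1.1.2.2 (add ¬b, ¬((f → ¬d) → ¬f)):
                    ¬((f → ¬d) → ¬f): α-rule — add (f → ¬d), ¬¬f.
                    × closes — contains both f and ¬f.
          branch 1.1.2 (add ¬d):
            ¬¬((a ∧ d) ∨ (c → b)): β-rule — branch into (a ∧ d)  //  (c → b).
              branch 1.1.2.1 (add (a ∧ d)):
                (a ∧ d): α-rule — add a, d.
                × closes — contains both d and ¬d.
              branch 1.1.2.2 (add (c → b)):
                ¬(b ↔ ¬((f → ¬d) → ¬f)): β-rule — branch into b, ¬¬((f → ¬d) → ¬f)  //  ¬b, ¬((f → ¬d) → ¬f).
                  branch 1.1.2.2.1 (add b, ¬¬((f → ¬d) → ¬f)):
                    × closes — contains both b and ¬b.
                  branch 1.1.2.2.2 (add ¬b, ¬((f → ¬d) → ¬f)):
                    ¬((f → ¬d) → ¬f): α-rule — add (f → ¬d), ¬¬f.
                    × closes — contains both f and ¬f.
      branch 1.2 (add f):
        × closes — contains both f and ¬f.
  branch 2 (add (b ↔ ¬((f → ¬d) → ¬f))):
    ((b ↔ ¬((f → ¬d) → ¬f)) → f): β-rule — branch into ¬(b ↔ ¬((f → ¬d) → ¬f))  //  f.
      branch 2.1 (add ¬(b ↔ ¬((f → ¬d) → ¬f))):
        ¬(a ∧ d): β-rule — branch into ¬a  //  ¬d.
          branch 2.1.1 (add ¬a):
            (b ↔ ¬((f → ¬d) → ¬f)): β-rule — branch into b, ¬((f → ¬d) → ¬f)  //  ¬b, ¬¬((f → ¬d) → ¬f).
              branch 2.1.1.1 (add b, ¬((f → ¬d) → ¬f)):
                × closes — contains both b and ¬b.
              branch 2.1.1.2 (add ¬b, ¬¬((f → ¬d) → ¬f)):
                ¬(b ↔ ¬((f → ¬d) → ¬f)): β-rule — branch into b, ¬¬((f → ¬d) → ¬f)  //  ¬b, ¬((f → ¬d) → ¬f).
                  branch 2.1.1.2.1 (add b, ¬¬((f → ¬d) → ¬f)):
                    × closes — contains both b and ¬b.
                  branch 2.1.1.2.2 (add ¬b, ¬((f → ¬d) → ¬f)):
                    ¬((f → ¬d) → ¬f): α-rule — add (f → ¬d), ¬¬f.
                    × closes — contains both f and ¬f.
          branch 2.1.2 (add ¬d):
            (b ↔ ¬((f → ¬d) → ¬f)): β-rule — branch into b, ¬((f → ¬d) → ¬f)  //  ¬b, ¬¬((f → ¬d) → ¬f).
              branch 2.1.2.1 (add b, ¬((f → ¬d) → ¬f)):
                × closes — contains both b and ¬b.
              branch 2.1.2.2 (add ¬b, ¬¬((f → ¬d) → ¬f)):
                ¬(b ↔ ¬((f → ¬d) → ¬f)): β-rule — branch into b, ¬¬((f → ¬d) → ¬f)  //  ¬b, ¬((f → ¬d) → ¬f).
                  branch 2.1.2.2.1 (add b, ¬¬((f → ¬d) → ¬f)):
                    × closes — contains both b and ¬b.
                  branch 2.1.2.2.2 (add ¬b, ¬((f → ¬d) → ¬f)):
                    ¬((f → ¬d) → ¬f): α-rule — add (f → ¬d), ¬¬f.
                    × closes — contains both f and ¬f.
      branch 2.2 (add f):
        × closes — contains both f and ¬f.
All 14 branches close.
Every branch closed, so the negation is unsatisfiable and the formula is valid.

Valid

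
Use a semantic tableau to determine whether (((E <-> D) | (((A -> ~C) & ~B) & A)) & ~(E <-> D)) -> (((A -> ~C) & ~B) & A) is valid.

Assume the negation and expand:
Initial set: {~((((E <-> D) | (((A -> ~C) & ~B) & A)) & ~(E <-> D)) -> (((A -> ~C) & ~B) & A))}.
~((((E <-> D) | (((A -> ~C) & ~B) & A)) & ~(E <-> D)) -> (((A -> ~C) & ~B) & A)): α-rule — add (((E <-> D) | (((A -> ~C) & ~B) & A)) & ~(E <-> D)), ~(((A -> ~C) & ~B) & A).
(((E <-> D) | (((A -> ~C) & ~B) & A)) & ~(E <-> D)): α-rule — add ((E <-> D) | (((A -> ~C) & ~B) & A)), ~(E <-> D).
~(((A -> ~C) & ~B) & A): β-rule — branch into ~((A -> ~C) & ~B)  //  ~A.
  branch 1 (add ~((A -> ~C) & ~B)):
    ((E <-> D) | (((A -> ~C) & ~B) & A)): β-rule — branch into (E <-> D)  //  (((A -> ~C) & ~B) & A).
      branch 1.1 (add (E <-> D)):
        ~(E <-> D): β-rule — branch into E, ~D  //  ~E, D.
          branch 1.1.1 (add E, ~D):
            ~((A -> ~C) & ~B): β-rule — branch into ~(A -> ~C)  //  ~~B.
              branch 1.1.1.1 (add ~(A -> ~C)):
                ~(A -> ~C): α-rule — add A, ~~C.
                (E <-> D): β-rule — branch into E, D  //  ~E, ~D.
                  branch 1.1.1.1.1 (add E, D):
                    × closes — contains both D and ~D.
                  branch 1.1.1.1.2 (add ~E, ~D):
                    × closes — contains both E and ~E.
              branch 1.1.1.2 (add ~~B):
                (E <-> D): β-rule — branch into E, D  //  ~E, ~D.
                  branch 1.1.1.2.1 (add E, D):
                    × closes — contains both D and ~D.
                  branch 1.1.1.2.2 (add ~E, ~D):
                    × closes — contains both E and ~E.
          branch 1.1.2 (add ~E, D):
            ~((A -> ~C) & ~B): β-rule — branch into ~(A -> ~C)  //  ~~B.
              branch 1.1.2.1 (add ~(A -> ~C)):
                ~(A -> ~C): α-rule — add A, ~~C.
                (E <-> D): β-rule — branch into E, D  //  ~E, ~D.
                  branch 1.1.2.1.1 (add E, D):
                    × closes — contains both E and ~E.
                  branch 1.1.2.1.2 (add ~E, ~D):
                    × closes — contains both D and ~D.
              branch 1.1.2.2 (add ~~B):
                (E <-> D): β-rule — branch into E, D  //  ~E, ~D.
                  branch 1.1.2.2.1 (add E, D):
                    × closes — contains both E and ~E.
                  branch 1.1.2.2.2 (add ~E, ~D):
                    × closes — contains both D and ~D.
      branch 1.2 (add (((A -> ~C) & ~B) & A)):
        (((A -> ~C) & ~B) & A): α-rule — add ((A -> ~C) & ~B), A.
        ((A -> ~C) & ~B): α-rule — add (A -> ~C), ~B.
        ~(E <-> D): β-rule — branch into E, ~D  //  ~E, D.
          branch 1.2.1 (add E, ~D):
            ~((A -> ~C) & ~B): β-rule — branch into ~(A -> ~C)  //  ~~B.
              branch 1.2.1.1 (add ~(A -> ~C)):
                ~(A -> ~C): α-rule — add A, ~~C.
                (A -> ~C): β-rule — branch into ~A  //  ~C.
                  branch 1.2.1.1.1 (add ~A):
                    × closes — contains both A and ~A.
                  branch 1.2.1.1.2 (add ~C):
                    × closes — contains both C and ~C.
              branch 1.2.1.2 (add ~~B):
                × closes — contains both B and ~B.
          branch 1.2.2 (add ~E, D):
            ~((A -> ~C) & ~B): β-rule — branch into ~(A -> ~C)  //  ~~B.
              branch 1.2.2.1 (add ~(A -> ~C)):
                ~(A -> ~C): α-rule — add A, ~~C.
                (A -> ~C): β-rule — branch into ~A  //  ~C.
                  branch 1.2.2.1.1 (add ~A):
                    × closes — contains both A and ~A.
                  branch 1.2.2.1.2 (add ~C):
                    × closes — contains both C and ~C.
              branch 1.2.2.2 (add ~~B):
                × closes — contains both B and ~B.
  branch 2 (add ~A):
    ((E <-> D) | (((A -> ~C) & ~B) & A)): β-rule — branch into (E <-> D)  //  (((A -> ~C) & ~B) & A).
      branch 2.1 (add (E <-> D)):
        ~(E <-> D): β-rule — branch into E, ~D  //  ~E, D.
          branch 2.1.1 (add E, ~D):
            (E <-> D): β-rule — branch into E, D  //  ~E, ~D.
              branch 2.1.1.1 (add E, D):
                × closes — contains both D and ~D.
              branch 2.1.1.2 (add ~E, ~D):
                × closes — contains both E and ~E.
          branch 2.1.2 (add ~E, D):
            (E <-> D): β-rule — branch into E, D  //  ~E, ~D.
              branch 2.1.2.1 (add E, D):
                × closes — contains both E and ~E.
              branch 2.1.2.2 (add ~E, ~D):
                × closes — contains both D and ~D.
      branch 2.2 (add (((A -> ~C) & ~B) & A)):
        (((A -> ~C) & ~B) & A): α-rule — add ((A -> ~C) & ~B), A.
        × closes — contains both A and ~A.
All 19 branches close.
Every branch closed, so the negation is unsatisfiable and the formula is valid.

Valid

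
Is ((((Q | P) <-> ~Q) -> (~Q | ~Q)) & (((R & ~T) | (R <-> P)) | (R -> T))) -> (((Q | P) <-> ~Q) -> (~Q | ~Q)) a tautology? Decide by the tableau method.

Valid

Assume the negation and expand:
Initial set: {F (((((Q | P) <-> ~Q) -> (~Q | ~Q)) & (((R & ~T) | (R <-> P)) | (R -> T))) -> (((Q | P) <-> ~Q) -> (~Q | ~Q)))}.
F (((((Q | P) <-> ~Q) -> (~Q | ~Q)) & (((R & ~T) | (R <-> P)) | (R -> T))) -> (((Q | P) <-> ~Q) -> (~Q | ~Q))): α-rule — add T ((((Q | P) <-> ~Q) -> (~Q | ~Q)) & (((R & ~T) | (R <-> P)) | (R -> T))), F (((Q | P) <-> ~Q) -> (~Q | ~Q)).
T ((((Q | P) <-> ~Q) -> (~Q | ~Q)) & (((R & ~T) | (R <-> P)) | (R -> T))): α-rule — add T (((Q | P) <-> ~Q) -> (~Q | ~Q)), T (((R & ~T) | (R <-> P)) | (R -> T)).
F (((Q | P) <-> ~Q) -> (~Q | ~Q)): α-rule — add T ((Q | P) <-> ~Q), F (~Q | ~Q).
F (~Q | ~Q): α-rule — add F ~Q, F ~Q.
T (((Q | P) <-> ~Q) -> (~Q | ~Q)): β-rule — branch into F ((Q | P) <-> ~Q)  //  T (~Q | ~Q).
  branch 1 (add F ((Q | P) <-> ~Q)):
    T (((R & ~T) | (R <-> P)) | (R -> T)): β-rule — branch into T ((R & ~T) | (R <-> P))  //  T (R -> T).
      branch 1.1 (add T ((R & ~T) | (R <-> P))):
        T ((Q | P) <-> ~Q): β-rule — branch into T (Q | P), T ~Q  //  F (Q | P), F ~Q.
          branch 1.1.1 (add T (Q | P), T ~Q):
            × closes — contains both Q and ~Q.
          branch 1.1.2 (add F (Q | P), F ~Q):
            F (Q | P): α-rule — add F Q, F P.
            × closes — contains both Q and ~Q.
      branch 1.2 (add T (R -> T)):
        T ((Q | P) <-> ~Q): β-rule — branch into T (Q | P), T ~Q  //  F (Q | P), F ~Q.
          branch 1.2.1 (add T (Q | P), T ~Q):
            × closes — contains both Q and ~Q.
          branch 1.2.2 (add F (Q | P), F ~Q):
            F (Q | P): α-rule — add F Q, F P.
            × closes — contains both Q and ~Q.
  branch 2 (add T (~Q | ~Q)):
    T (((R & ~T) | (R <-> P)) | (R -> T)): β-rule — branch into T ((R & ~T) | (R <-> P))  //  T (R -> T).
      branch 2.1 (add T ((R & ~T) | (R <-> P))):
        T ((Q | P) <-> ~Q): β-rule — branch into T (Q | P), T ~Q  //  F (Q | P), F ~Q.
          branch 2.1.1 (add T (Q | P), T ~Q):
            × closes — contains both Q and ~Q.
          branch 2.1.2 (add F (Q | P), F ~Q):
            F (Q | P): α-rule — add F Q, F P.
            × closes — contains both Q and ~Q.
      branch 2.2 (add T (R -> T)):
        T ((Q | P) <-> ~Q): β-rule — branch into T (Q | P), T ~Q  //  F (Q | P), F ~Q.
          branch 2.2.1 (add T (Q | P), T ~Q):
            × closes — contains both Q and ~Q.
          branch 2.2.2 (add F (Q | P), F ~Q):
            F (Q | P): α-rule — add F Q, F P.
            × closes — contains both Q and ~Q.
All 8 branches close.
Every branch closed, so the negation is unsatisfiable and the formula is valid.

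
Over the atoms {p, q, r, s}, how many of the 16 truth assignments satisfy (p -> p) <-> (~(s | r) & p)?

Initial set: {((p -> p) <-> (~(s | r) & p))}.
((p -> p) <-> (~(s | r) & p)): β-rule — branch into (p -> p), (~(s | r) & p)  //  ~(p -> p), ~(~(s | r) & p).
  branch 1 (add (p -> p), (~(s | r) & p)):
    (~(s | r) & p): α-rule — add ~(s | r), p.
    ~(s | r): α-rule — add ~s, ~r.
    (p -> p): β-rule — branch into ~p  //  p.
      branch 1.1 (add ~p):
        × closes — contains both p and ~p.
      branch 1.2 (add p):
        ○ open, literals {p=T, r=F, s=F}.
  branch 2 (add ~(p -> p), ~(~(s | r) & p)):
    ~(p -> p): α-rule — add p, ~p.
    × closes — contains both p and ~p.
2 branches closed, 1 open.
Each open branch fixes some atoms; the unmentioned ones are free. Counting distinct full assignments: branch {p=T, r=F, s=F} (q) contributes 2 new. Total: 2.

2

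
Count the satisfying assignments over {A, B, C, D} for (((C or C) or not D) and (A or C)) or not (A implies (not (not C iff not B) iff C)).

11

Initial set: {T ((((C or C) or not D) and (A or C)) or not (A implies (not (not C iff not B) iff C)))}.
T ((((C or C) or not D) and (A or C)) or not (A implies (not (not C iff not B) iff C))): β-rule — branch into T (((C or C) or not D) and (A or C))  //  T not (A implies (not (not C iff not B) iff C)).
  branch 1 (add T (((C or C) or not D) and (A or C))):
    T (((C or C) or not D) and (A or C)): α-rule — add T ((C or C) or not D), T (A or C).
    T ((C or C) or not D): β-rule — branch into T (C or C)  //  T not D.
      branch 1.1 (add T (C or C)):
        T (A or C): β-rule — branch into T A  //  T C.
          branch 1.1.1 (add T A):
            T (C or C): β-rule — branch into T C  //  T C.
              branch 1.1.1.1 (add T C):
                ○ open, literals {A=T, C=T}.
              branch 1.1.1.2 (add T C):
                ○ open, literals {A=T, C=T}.
          branch 1.1.2 (add T C):
            T (C or C): β-rule — branch into T C  //  T C.
              branch 1.1.2.1 (add T C):
                ○ open, literals {C=T}.
              branch 1.1.2.2 (add T C):
                ○ open, literals {C=T}.
      branch 1.2 (add T not D):
        T (A or C): β-rule — branch into T A  //  T C.
          branch 1.2.1 (add T A):
            ○ open, literals {A=T, D=F}.
          branch 1.2.2 (add T C):
            ○ open, literals {C=T, D=F}.
  branch 2 (add T not (A implies (not (not C iff not B) iff C))):
    T not (A implies (not (not C iff not B) iff C)): α-rule — add T A, F (not (not C iff not B) iff C).
    F (not (not C iff not B) iff C): β-rule — branch into T not (not C iff not B), F C  //  F not (not C iff not B), T C.
      branch 2.1 (add T not (not C iff not B), F C):
        T not (not C iff not B): β-rule — branch into T not C, F not B  //  F not C, T not B.
          branch 2.1.1 (add T not C, F not B):
            ○ open, literals {A=T, B=T, C=F}.
          branch 2.1.2 (add F not C, T not B):
            × closes — contains both C and not C.
      branch 2.2 (add F not (not C iff not B), T C):
        F not (not C iff not B): β-rule — branch into T not C, T not B  //  F not C, F not B.
          branch 2.2.1 (add T not C, T not B):
            × closes — contains both C and not C.
          branch 2.2.2 (add F not C, F not B):
            ○ open, literals {A=T, B=T, C=T}.
2 branches closed, 8 open.
Each open branch fixes some atoms; the unmentioned ones are free. Counting distinct full assignments: branch {A=T, C=T} (B, D) contributes 4 new; branch {A=T, C=T} (B, D) contributes 0 new; branch {C=T} (A, B, D) contributes 4 new; branch {C=T} (A, B, D) contributes 0 new; branch {A=T, D=F} (B, C) contributes 2 new; branch {C=T, D=F} (A, B) contributes 0 new; branch {A=T, B=T, C=F} (D) contributes 1 new; branch {A=T, B=T, C=T} (D) contributes 0 new. Total: 11.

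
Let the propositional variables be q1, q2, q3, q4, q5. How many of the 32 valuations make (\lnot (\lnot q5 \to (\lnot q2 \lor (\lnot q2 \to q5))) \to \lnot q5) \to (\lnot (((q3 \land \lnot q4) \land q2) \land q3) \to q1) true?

Initial set: {T ((\lnot (\lnot q5 \to (\lnot q2 \lor (\lnot q2 \to q5))) \to \lnot q5) \to (\lnot (((q3 \land \lnot q4) \land q2) \land q3) \to q1))}.
T ((\lnot (\lnot q5 \to (\lnot q2 \lor (\lnot q2 \to q5))) \to \lnot q5) \to (\lnot (((q3 \land \lnot q4) \land q2) \land q3) \to q1)): β-rule — branch into F (\lnot (\lnot q5 \to (\lnot q2 \lor (\lnot q2 \to q5))) \to \lnot q5)  //  T (\lnot (((q3 \land \lnot q4) \land q2) \land q3) \to q1).
  branch 1 (add F (\lnot (\lnot q5 \to (\lnot q2 \lor (\lnot q2 \to q5))) \to \lnot q5)):
    F (\lnot (\lnot q5 \to (\lnot q2 \lor (\lnot q2 \to q5))) \to \lnot q5): α-rule — add T \lnot (\lnot q5 \to (\lnot q2 \lor (\lnot q2 \to q5))), F \lnot q5.
    T \lnot (\lnot q5 \to (\lnot q2 \lor (\lnot q2 \to q5))): α-rule — add T \lnot q5, F (\lnot q2 \lor (\lnot q2 \to q5)).
    × closes — contains both q5 and \lnot q5.
  branch 2 (add T (\lnot (((q3 \land \lnot q4) \land q2) \land q3) \to q1)):
    T (\lnot (((q3 \land \lnot q4) \land q2) \land q3) \to q1): β-rule — branch into F \lnot (((q3 \land \lnot q4) \land q2) \land q3)  //  T q1.
      branch 2.1 (add F \lnot (((q3 \land \lnot q4) \land q2) \land q3)):
        F \lnot (((q3 \land \lnot q4) \land q2) \land q3): α-rule — add T ((q3 \land \lnot q4) \land q2), T q3.
        T ((q3 \land \lnot q4) \land q2): α-rule — add T (q3 \land \lnot q4), T q2.
        T (q3 \land \lnot q4): α-rule — add T q3, T \lnot q4.
        ○ open, literals {q2=T, q3=T, q4=F}.
      branch 2.2 (add T q1):
        ○ open, literals {q1=T}.
1 branch closed, 2 open.
Each open branch fixes some atoms; the unmentioned ones are free. Counting distinct full assignments: branch {q2=T, q3=T, q4=F} (q1, q5) contributes 4 new; branch {q1=T} (q2, q3, q4, q5) contributes 14 new. Total: 18.

18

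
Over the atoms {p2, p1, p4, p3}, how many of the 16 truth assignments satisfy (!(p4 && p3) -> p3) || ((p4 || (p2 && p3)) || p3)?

Initial set: {T ((!(p4 && p3) -> p3) || ((p4 || (p2 && p3)) || p3))}.
T ((!(p4 && p3) -> p3) || ((p4 || (p2 && p3)) || p3)): β-rule — branch into T (!(p4 && p3) -> p3)  //  T ((p4 || (p2 && p3)) || p3).
  branch 1 (add T (!(p4 && p3) -> p3)):
    T (!(p4 && p3) -> p3): β-rule — branch into F !(p4 && p3)  //  T p3.
      branch 1.1 (add F !(p4 && p3)):
        F !(p4 && p3): α-rule — add T p4, T p3.
        ○ open, literals {p3=true, p4=true}.
      branch 1.2 (add T p3):
        ○ open, literals {p3=true}.
  branch 2 (add T ((p4 || (p2 && p3)) || p3)):
    T ((p4 || (p2 && p3)) || p3): β-rule — branch into T (p4 || (p2 && p3))  //  T p3.
      branch 2.1 (add T (p4 || (p2 && p3))):
        T (p4 || (p2 && p3)): β-rule — branch into T p4  //  T (p2 && p3).
          branch 2.1.1 (add T p4):
            ○ open, literals {p4=true}.
          branch 2.1.2 (add T (p2 && p3)):
            T (p2 && p3): α-rule — add T p2, T p3.
            ○ open, literals {p2=true, p3=true}.
      branch 2.2 (add T p3):
        ○ open, literals {p3=true}.
0 branches closed, 5 open.
Each open branch fixes some atoms; the unmentioned ones are free. Counting distinct full assignments: branch {p3=true, p4=true} (p2, p1) contributes 4 new; branch {p3=true} (p2, p1, p4) contributes 4 new; branch {p4=true} (p2, p1, p3) contributes 4 new; branch {p2=true, p3=true} (p1, p4) contributes 0 new; branch {p3=true} (p2, p1, p4) contributes 0 new. Total: 12.

12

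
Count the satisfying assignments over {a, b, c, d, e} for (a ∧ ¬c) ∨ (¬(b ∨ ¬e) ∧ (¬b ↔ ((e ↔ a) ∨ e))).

Initial set: {((a ∧ ¬c) ∨ (¬(b ∨ ¬e) ∧ (¬b ↔ ((e ↔ a) ∨ e))))}.
((a ∧ ¬c) ∨ (¬(b ∨ ¬e) ∧ (¬b ↔ ((e ↔ a) ∨ e)))): β-rule — branch into (a ∧ ¬c)  //  (¬(b ∨ ¬e) ∧ (¬b ↔ ((e ↔ a) ∨ e))).
  branch 1 (add (a ∧ ¬c)):
    (a ∧ ¬c): α-rule — add a, ¬c.
    ○ open, literals {a=true, c=false}.
  branch 2 (add (¬(b ∨ ¬e) ∧ (¬b ↔ ((e ↔ a) ∨ e)))):
    (¬(b ∨ ¬e) ∧ (¬b ↔ ((e ↔ a) ∨ e))): α-rule — add ¬(b ∨ ¬e), (¬b ↔ ((e ↔ a) ∨ e)).
    ¬(b ∨ ¬e): α-rule — add ¬b, ¬¬e.
    (¬b ↔ ((e ↔ a) ∨ e)): β-rule — branch into ¬b, ((e ↔ a) ∨ e)  //  ¬¬b, ¬((e ↔ a) ∨ e).
      branch 2.1 (add ¬b, ((e ↔ a) ∨ e)):
        ((e ↔ a) ∨ e): β-rule — branch into (e ↔ a)  //  e.
          branch 2.1.1 (add (e ↔ a)):
            (e ↔ a): β-rule — branch into e, a  //  ¬e, ¬a.
              branch 2.1.1.1 (add e, a):
                ○ open, literals {a=true, b=false, e=true}.
              branch 2.1.1.2 (add ¬e, ¬a):
                × closes — contains both e and ¬e.
          branch 2.1.2 (add e):
            ○ open, literals {b=false, e=true}.
      branch 2.2 (add ¬¬b, ¬((e ↔ a) ∨ e)):
        × closes — contains both b and ¬b.
2 branches closed, 3 open.
Each open branch fixes some atoms; the unmentioned ones are free. Counting distinct full assignments: branch {a=true, c=false} (b, d, e) contributes 8 new; branch {a=true, b=false, e=true} (c, d) contributes 2 new; branch {b=false, e=true} (a, c, d) contributes 4 new. Total: 14.

14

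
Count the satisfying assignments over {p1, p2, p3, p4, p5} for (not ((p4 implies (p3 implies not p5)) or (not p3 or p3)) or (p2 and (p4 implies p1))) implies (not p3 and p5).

Initial set: {((not ((p4 implies (p3 implies not p5)) or (not p3 or p3)) or (p2 and (p4 implies p1))) implies (not p3 and p5))}.
((not ((p4 implies (p3 implies not p5)) or (not p3 or p3)) or (p2 and (p4 implies p1))) implies (not p3 and p5)): β-rule — branch into not (not ((p4 implies (p3 implies not p5)) or (not p3 or p3)) or (p2 and (p4 implies p1)))  //  (not p3 and p5).
  branch 1 (add not (not ((p4 implies (p3 implies not p5)) or (not p3 or p3)) or (p2 and (p4 implies p1)))):
    not (not ((p4 implies (p3 implies not p5)) or (not p3 or p3)) or (p2 and (p4 implies p1))): α-rule — add not not ((p4 implies (p3 implies not p5)) or (not p3 or p3)), not (p2 and (p4 implies p1)).
    not not ((p4 implies (p3 implies not p5)) or (not p3 or p3)): β-rule — branch into (p4 implies (p3 implies not p5))  //  (not p3 or p3).
      branch 1.1 (add (p4 implies (p3 implies not p5))):
        not (p2 and (p4 implies p1)): β-rule — branch into not p2  //  not (p4 implies p1).
          branch 1.1.1 (add not p2):
            (p4 implies (p3 implies not p5)): β-rule — branch into not p4  //  (p3 implies not p5).
              branch 1.1.1.1 (add not p4):
                ○ open, literals {p2=false, p4=false}.
              branch 1.1.1.2 (add (p3 implies not p5)):
                (p3 implies not p5): β-rule — branch into not p3  //  not p5.
                  branch 1.1.1.2.1 (add not p3):
                    ○ open, literals {p2=false, p3=false}.
                  branch 1.1.1.2.2 (add not p5):
                    ○ open, literals {p2=false, p5=false}.
          branch 1.1.2 (add not (p4 implies p1)):
            not (p4 implies p1): α-rule — add p4, not p1.
            (p4 implies (p3 implies not p5)): β-rule — branch into not p4  //  (p3 implies not p5).
              branch 1.1.2.1 (add not p4):
                × closes — contains both p4 and not p4.
              branch 1.1.2.2 (add (p3 implies not p5)):
                (p3 implies not p5): β-rule — branch into not p3  //  not p5.
                  branch 1.1.2.2.1 (add not p3):
                    ○ open, literals {p1=false, p3=false, p4=true}.
                  branch 1.1.2.2.2 (add not p5):
                    ○ open, literals {p1=false, p4=true, p5=false}.
      branch 1.2 (add (not p3 or p3)):
        not (p2 and (p4 implies p1)): β-rule — branch into not p2  //  not (p4 implies p1).
          branch 1.2.1 (add not p2):
            (not p3 or p3): β-rule — branch into not p3  //  p3.
              branch 1.2.1.1 (add not p3):
                ○ open, literals {p2=false, p3=false}.
              branch 1.2.1.2 (add p3):
                ○ open, literals {p2=false, p3=true}.
          branch 1.2.2 (add not (p4 implies p1)):
            not (p4 implies p1): α-rule — add p4, not p1.
            (not p3 or p3): β-rule — branch into not p3  //  p3.
              branch 1.2.2.1 (add not p3):
                ○ open, literals {p1=false, p3=false, p4=true}.
              branch 1.2.2.2 (add p3):
                ○ open, literals {p1=false, p3=true, p4=true}.
  branch 2 (add (not p3 and p5)):
    (not p3 and p5): α-rule — add not p3, p5.
    ○ open, literals {p3=false, p5=true}.
1 branch closed, 10 open.
Each open branch fixes some atoms; the unmentioned ones are free. Counting distinct full assignments: branch {p2=false, p4=false} (p1, p3, p5) contributes 8 new; branch {p2=false, p3=false} (p1, p4, p5) contributes 4 new; branch {p2=false, p5=false} (p1, p3, p4) contributes 2 new; branch {p1=false, p3=false, p4=true} (p2, p5) contributes 2 new; branch {p1=false, p4=true, p5=false} (p2, p3) contributes 1 new; branch {p2=false, p3=false} (p1, p4, p5) contributes 0 new; branch {p2=false, p3=true} (p1, p4, p5) contributes 2 new; branch {p1=false, p3=false, p4=true} (p2, p5) contributes 0 new; branch {p1=false, p3=true, p4=true} (p2, p5) contributes 1 new; branch {p3=false, p5=true} (p1, p2, p4) contributes 3 new. Total: 23.

23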